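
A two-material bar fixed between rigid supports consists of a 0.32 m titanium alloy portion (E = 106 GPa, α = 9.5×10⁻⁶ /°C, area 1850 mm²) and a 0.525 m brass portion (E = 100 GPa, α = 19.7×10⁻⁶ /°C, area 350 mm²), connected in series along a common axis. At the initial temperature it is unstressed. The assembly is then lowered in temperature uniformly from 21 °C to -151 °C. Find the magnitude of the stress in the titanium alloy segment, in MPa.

σ ≈ 74.8 MPa (tensile)

With the walls removed the bar would change length by δ_free = Σ αᵢΔT Lᵢ = 9.5×10⁻⁶×172×320 + 19.7×10⁻⁶×172×525 = 2.302 mm.
The walls prevent any net length change, so an axial force P (same in every segment) develops. Compatibility: P · Σ Lᵢ/(AᵢEᵢ) = δ_free.
The series flexibility is Σ Lᵢ/(AᵢEᵢ) = 320/(1850×106×10³) + 525/(350×100×10³) = 1.663×10⁻⁵ mm/N.
Hence P = δ_free / Σ(L/AE) = 2.302/1.663×10⁻⁵ = 138.4 kN (tensile).
σ_{titanium alloy} = P / A = 138400 / 1850 = 74.81 MPa.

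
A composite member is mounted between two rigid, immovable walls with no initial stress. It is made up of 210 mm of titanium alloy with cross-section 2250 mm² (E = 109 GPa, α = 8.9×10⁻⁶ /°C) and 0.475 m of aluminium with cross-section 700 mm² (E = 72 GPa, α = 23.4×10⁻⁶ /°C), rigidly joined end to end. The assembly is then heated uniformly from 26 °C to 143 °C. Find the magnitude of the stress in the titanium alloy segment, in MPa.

σ ≈ 65.7 MPa (compressive)

If the supports were absent, the total length change would be Σ αᵢΔT Lᵢ = 8.9×10⁻⁶×117×210 + 23.4×10⁻⁶×117×475 = 1.519 mm.
Since the ends are fixed, an axial force P builds up, equal in every segment, with P · Σ Lᵢ/(AᵢEᵢ) = δ_free.
Σ Lᵢ/(AᵢEᵢ) = 210/(2250×109×10³) + 475/(700×72×10³) = 1.028×10⁻⁵ mm/N.
So P = 1.519 / 1.028×10⁻⁵ = 147.8 kN, compressive.
σ_{titanium alloy} = P / A = 147800 / 2250 = 65.67 MPa.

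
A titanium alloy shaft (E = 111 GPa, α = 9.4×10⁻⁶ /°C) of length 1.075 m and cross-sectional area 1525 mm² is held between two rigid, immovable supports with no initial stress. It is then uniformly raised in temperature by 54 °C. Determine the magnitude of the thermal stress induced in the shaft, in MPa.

With length fixed, the mechanical strain must cancel the thermal strain αΔT = 9.4×10⁻⁶ × 54 = 507.6×10⁻⁶.
σ = EαΔT = 111×10³ × 9.4×10⁻⁶ × 54 = 56.34 MPa (compressive; the shaft is trying to expand).

σ ≈ 56.3 MPa (compressive)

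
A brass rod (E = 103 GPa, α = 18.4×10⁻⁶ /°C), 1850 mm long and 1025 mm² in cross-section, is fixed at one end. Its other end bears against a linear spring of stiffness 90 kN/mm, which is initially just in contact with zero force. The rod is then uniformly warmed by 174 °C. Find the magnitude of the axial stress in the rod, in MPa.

Free thermal expansion: δ_free = αΔT L = 18.4×10⁻⁶ × 174 × 1850 = 5.923 mm.
With a force P in the spring, the elastic change of the rod is PL/(AE) and that of the spring is P/k; compatibility requires their sum to equal δ_free.
P [ L/(AE) + 1/k ] = δ_free → P [ 1850/(1025×103×10³) + 1/(90×10³) ] = 5.923.
P = 5.923 / 2.863×10⁻⁵ = 206800 N.
σ = P/A = 206800/1025 = 201.8 MPa.

σ ≈ 202 MPa (compressive)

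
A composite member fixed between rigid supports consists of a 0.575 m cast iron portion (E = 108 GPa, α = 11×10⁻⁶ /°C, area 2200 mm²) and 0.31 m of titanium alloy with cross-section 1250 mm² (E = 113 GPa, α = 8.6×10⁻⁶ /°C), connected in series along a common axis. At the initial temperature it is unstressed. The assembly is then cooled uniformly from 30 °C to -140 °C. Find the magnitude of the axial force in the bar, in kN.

P ≈ 331 kN (tensile)

Free thermal contraction of the whole bar: Σ αᵢΔT Lᵢ = 11×10⁻⁶×170×575 + 8.6×10⁻⁶×170×310 = 1.528 mm.
The walls prevent any net length change, so an axial force P (same in every segment) develops. Compatibility: P · Σ Lᵢ/(AᵢEᵢ) = δ_free.
Σ Lᵢ/(AᵢEᵢ) = 575/(2200×108×10³) + 310/(1250×113×10³) = 4.615×10⁻⁶ mm/N.
So P = 1.528 / 4.615×10⁻⁶ = 331.2 kN, tensile.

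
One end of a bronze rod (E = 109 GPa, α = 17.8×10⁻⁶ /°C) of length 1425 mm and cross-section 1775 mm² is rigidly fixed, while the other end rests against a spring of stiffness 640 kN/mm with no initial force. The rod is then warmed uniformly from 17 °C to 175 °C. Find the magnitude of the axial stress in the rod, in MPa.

The unrestrained thermal change is αΔT L = 17.8×10⁻⁶ × 158 × 1425 = 4.008 mm.
Let P be the compressive force at the spring. The rod shortens elastically by PL/(AE) and the spring compresses by P/k; together these equal δ_free.
P [ L/(AE) + 1/k ] = δ_free → P [ 1425/(1775×109×10³) + 1/(640×10³) ] = 4.008.
P = 4.008 / 8.928×10⁻⁶ = 448900 N.
σ = P/A = 448900/1775 = 252.9 MPa.

σ ≈ 253 MPa (compressive)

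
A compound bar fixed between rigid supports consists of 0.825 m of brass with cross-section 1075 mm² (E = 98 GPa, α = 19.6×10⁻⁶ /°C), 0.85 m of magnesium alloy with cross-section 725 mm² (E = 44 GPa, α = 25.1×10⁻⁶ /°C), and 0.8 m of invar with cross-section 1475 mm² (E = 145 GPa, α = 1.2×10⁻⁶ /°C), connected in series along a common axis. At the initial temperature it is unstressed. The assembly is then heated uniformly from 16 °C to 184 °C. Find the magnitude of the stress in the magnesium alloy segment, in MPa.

σ ≈ 233 MPa (compressive)

Free thermal expansion of the whole bar: Σ αᵢΔT Lᵢ = 19.6×10⁻⁶×168×825 + 25.1×10⁻⁶×168×850 + 1.2×10⁻⁶×168×800 = 6.462 mm.
The rigid supports impose zero overall length change; the single axial force P common to all segments must satisfy P Σ Lᵢ/(AᵢEᵢ) = δ_free.
Σ Lᵢ/(AᵢEᵢ) = 825/(1075×98×10³) + 850/(725×44×10³) + 800/(1475×145×10³) = 3.822×10⁻⁵ mm/N.
So P = 6.462 / 3.822×10⁻⁵ = 169.1 kN, compressive.
σ_{magnesium alloy} = P / A = 169100 / 725 = 233.2 MPa.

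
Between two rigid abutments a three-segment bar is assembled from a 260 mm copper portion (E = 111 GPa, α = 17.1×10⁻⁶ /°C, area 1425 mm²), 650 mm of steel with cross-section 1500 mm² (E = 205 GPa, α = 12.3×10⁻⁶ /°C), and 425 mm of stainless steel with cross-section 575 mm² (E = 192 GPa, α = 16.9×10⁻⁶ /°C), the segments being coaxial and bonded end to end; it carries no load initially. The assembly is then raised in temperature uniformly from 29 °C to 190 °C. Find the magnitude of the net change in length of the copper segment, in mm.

|ΔL| ≈ 0.0331 mm

With the walls removed the bar would change length by δ_free = Σ αᵢΔT Lᵢ = 17.1×10⁻⁶×161×260 + 12.3×10⁻⁶×161×650 + 16.9×10⁻⁶×161×425 = 3.159 mm.
Since the ends are fixed, an axial force P builds up, equal in every segment, with P · Σ Lᵢ/(AᵢEᵢ) = δ_free.
The series flexibility is Σ Lᵢ/(AᵢEᵢ) = 260/(1425×111×10³) + 650/(1500×205×10³) + 425/(575×192×10³) = 7.607×10⁻⁶ mm/N.
Hence P = δ_free / Σ(L/AE) = 3.159/7.607×10⁻⁶ = 415.3 kN (compressive).
For the copper segment, free thermal change = 17.1×10⁻⁶×161×260 = 0.7158 mm and elastic change from P = 415300×260/(1425×111×10³) = 0.6827 mm; these oppose, so the net change is 0.0331 mm (segment lengthens).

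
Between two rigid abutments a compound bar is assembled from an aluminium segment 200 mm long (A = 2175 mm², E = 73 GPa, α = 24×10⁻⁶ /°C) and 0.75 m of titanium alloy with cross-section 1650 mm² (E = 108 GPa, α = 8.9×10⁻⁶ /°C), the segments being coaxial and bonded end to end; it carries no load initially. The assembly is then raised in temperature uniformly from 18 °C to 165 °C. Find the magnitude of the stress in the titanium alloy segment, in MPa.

With the walls removed the bar would change length by δ_free = Σ αᵢΔT Lᵢ = 24×10⁻⁶×147×200 + 8.9×10⁻⁶×147×750 = 1.687 mm.
Since the ends are fixed, an axial force P builds up, equal in every segment, with P · Σ Lᵢ/(AᵢEᵢ) = δ_free.
The series flexibility is Σ Lᵢ/(AᵢEᵢ) = 200/(2175×73×10³) + 750/(1650×108×10³) = 5.468×10⁻⁶ mm/N.
Hence P = δ_free / Σ(L/AE) = 1.687/5.468×10⁻⁶ = 308.5 kN (compressive).
σ_{titanium alloy} = P / A = 308500 / 1650 = 187 MPa.

σ ≈ 187 MPa (compressive)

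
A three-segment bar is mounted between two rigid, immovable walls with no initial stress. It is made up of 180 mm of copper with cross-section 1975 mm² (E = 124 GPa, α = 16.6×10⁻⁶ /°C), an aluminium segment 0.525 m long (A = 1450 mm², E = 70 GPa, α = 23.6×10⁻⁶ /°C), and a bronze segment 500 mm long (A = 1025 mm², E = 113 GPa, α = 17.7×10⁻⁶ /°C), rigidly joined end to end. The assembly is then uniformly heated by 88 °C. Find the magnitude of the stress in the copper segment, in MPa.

With the walls removed the bar would change length by δ_free = Σ αᵢΔT Lᵢ = 16.6×10⁻⁶×88×180 + 23.6×10⁻⁶×88×525 + 17.7×10⁻⁶×88×500 = 2.132 mm.
The rigid supports impose zero overall length change; the single axial force P common to all segments must satisfy P Σ Lᵢ/(AᵢEᵢ) = δ_free.
Σ Lᵢ/(AᵢEᵢ) = 180/(1975×124×10³) + 525/(1450×70×10³) + 500/(1025×113×10³) = 1.022×10⁻⁵ mm/N.
Hence P = δ_free / Σ(L/AE) = 2.132/1.022×10⁻⁵ = 208.5 kN (compressive).
σ_{copper} = P / A = 208500 / 1975 = 105.6 MPa.

σ ≈ 106 MPa (compressive)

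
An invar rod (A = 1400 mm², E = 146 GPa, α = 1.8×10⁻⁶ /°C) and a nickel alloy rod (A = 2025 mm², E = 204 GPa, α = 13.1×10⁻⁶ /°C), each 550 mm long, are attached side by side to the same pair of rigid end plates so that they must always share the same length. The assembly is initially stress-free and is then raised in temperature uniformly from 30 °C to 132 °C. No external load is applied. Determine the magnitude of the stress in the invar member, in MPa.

Both members must finish at the same length. With the larger α, the nickel alloy tends to over-expand; the plates restrain it, putting the nickel alloy in compression and the invar in tension. With no external load the two internal forces are equal and opposite, magnitude P.
Setting the final lengths equal and cancelling L: (α₁ − α₂)ΔT = P/(A₁E₁) + P/(A₂E₂).
|α₁ − α₂|·ΔT = 11.3×10⁻⁶ × 102 = 0.001153.
1/(A₁E₁) + 1/(A₂E₂) = 1/(1400×146×10³) + 1/(2025×204×10³) = 7.313×10⁻⁹ N⁻¹.
So P = 0.001153 / 7.313×10⁻⁹ = 157.6 kN.
σ_{invar} = P/A₁ = 157600/1400 = 112.6 MPa, tensile.

σ ≈ 113 MPa (tensile)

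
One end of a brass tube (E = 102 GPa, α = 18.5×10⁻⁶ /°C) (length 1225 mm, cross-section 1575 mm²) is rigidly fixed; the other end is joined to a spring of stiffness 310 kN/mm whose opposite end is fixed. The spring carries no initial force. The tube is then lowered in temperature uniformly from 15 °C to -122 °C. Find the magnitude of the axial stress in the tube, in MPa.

σ ≈ 182 MPa (tensile)

The unrestrained thermal change is αΔT L = 18.5×10⁻⁶ × 137 × 1225 = 3.105 mm.
With a force P in the spring, the elastic change of the tube is PL/(AE) and that of the spring is P/k; compatibility requires their sum to equal δ_free.
So P = δ_free / [L/(AE) + 1/k] = 3.105 / [ 1225/(1575×102×10³) + 1/(310×10³) ].
P = 3.105 / 1.085×10⁻⁵ = 286100 N.
σ = P/A = 286100/1575 = 181.7 MPa.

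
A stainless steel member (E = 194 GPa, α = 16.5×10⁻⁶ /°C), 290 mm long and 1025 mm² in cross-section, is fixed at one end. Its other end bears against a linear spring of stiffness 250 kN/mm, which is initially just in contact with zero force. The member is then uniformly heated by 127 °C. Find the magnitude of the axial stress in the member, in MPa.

σ ≈ 109 MPa (compressive)

Free thermal expansion: δ_free = αΔT L = 16.5×10⁻⁶ × 127 × 290 = 0.6077 mm.
Let P be the compressive force at the spring. The member shortens elastically by PL/(AE) and the spring compresses by P/k; together these equal δ_free.
So P = δ_free / [L/(AE) + 1/k] = 0.6077 / [ 290/(1025×194×10³) + 1/(250×10³) ].
P = 0.6077 / 5.458×10⁻⁶ = 111300 N.
σ = P/A = 111300/1025 = 108.6 MPa.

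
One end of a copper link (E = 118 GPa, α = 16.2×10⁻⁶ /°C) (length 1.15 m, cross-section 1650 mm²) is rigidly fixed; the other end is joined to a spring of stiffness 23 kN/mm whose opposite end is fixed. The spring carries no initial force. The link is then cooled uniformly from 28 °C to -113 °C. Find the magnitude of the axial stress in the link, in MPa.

Free thermal contraction: δ_free = αΔT L = 16.2×10⁻⁶ × 141 × 1150 = 2.627 mm.
Let P be the tensile force in the spring. The link extends elastically by PL/(AE) and the spring stretches by P/k; together these equal δ_free.
So P = δ_free / [L/(AE) + 1/k] = 2.627 / [ 1150/(1650×118×10³) + 1/(23×10³) ].
P = 2.627 / 4.938×10⁻⁵ = 53190 N.
σ = P/A = 53190/1650 = 32.24 MPa.

σ ≈ 32.2 MPa (tensile)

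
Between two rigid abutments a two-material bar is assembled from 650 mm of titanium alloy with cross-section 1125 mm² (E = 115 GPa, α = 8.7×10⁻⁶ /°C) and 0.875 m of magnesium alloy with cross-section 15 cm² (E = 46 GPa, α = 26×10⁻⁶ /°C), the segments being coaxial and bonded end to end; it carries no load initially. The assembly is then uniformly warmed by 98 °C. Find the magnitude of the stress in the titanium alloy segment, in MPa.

σ ≈ 140 MPa (compressive)

If the supports were absent, the total length change would be Σ αᵢΔT Lᵢ = 8.7×10⁻⁶×98×650 + 26×10⁻⁶×98×875 = 2.784 mm.
The rigid supports impose zero overall length change; the single axial force P common to all segments must satisfy P Σ Lᵢ/(AᵢEᵢ) = δ_free.
Σ Lᵢ/(AᵢEᵢ) = 650/(1125×115×10³) + 875/(1500×46×10³) = 1.771×10⁻⁵ mm/N.
So P = 2.784 / 1.771×10⁻⁵ = 157.2 kN, compressive.
σ_{titanium alloy} = P / A = 157200 / 1125 = 139.8 MPa.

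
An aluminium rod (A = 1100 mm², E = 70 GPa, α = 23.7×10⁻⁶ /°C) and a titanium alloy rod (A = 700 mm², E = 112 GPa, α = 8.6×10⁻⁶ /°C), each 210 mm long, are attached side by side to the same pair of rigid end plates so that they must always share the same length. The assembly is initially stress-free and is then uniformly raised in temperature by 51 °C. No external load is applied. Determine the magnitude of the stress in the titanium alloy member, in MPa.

σ ≈ 42.7 MPa (tensile)

Equilibrium of a rigid end plate with no external load gives equal and opposite internal forces ±P in the two members. Since α_{aluminium} > α_{titanium alloy}, heating drives the aluminium into compression and the titanium alloy into tension.
Setting the final lengths equal and cancelling L: (α₁ − α₂)ΔT = P/(A₁E₁) + P/(A₂E₂).
|α₁ − α₂|·ΔT = 15.1×10⁻⁶ × 51 = 0.0007701.
1/(A₁E₁) + 1/(A₂E₂) = 1/(1100×70×10³) + 1/(700×112×10³) = 2.574×10⁻⁸ N⁻¹.
P = 0.0007701 / 2.574×10⁻⁸ = 29920 N = 29.92 kN.
σ_{titanium alloy} = P/A₂ = 29920/700 = 42.74 MPa, tensile.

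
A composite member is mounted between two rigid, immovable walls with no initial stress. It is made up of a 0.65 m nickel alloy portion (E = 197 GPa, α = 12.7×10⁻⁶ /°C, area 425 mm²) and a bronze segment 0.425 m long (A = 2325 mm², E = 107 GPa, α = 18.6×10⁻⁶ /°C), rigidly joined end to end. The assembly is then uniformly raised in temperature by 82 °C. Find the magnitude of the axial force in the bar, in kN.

P ≈ 140 kN (compressive)

With the walls removed the bar would change length by δ_free = Σ αᵢΔT Lᵢ = 12.7×10⁻⁶×82×650 + 18.6×10⁻⁶×82×425 = 1.325 mm.
Since the ends are fixed, an axial force P builds up, equal in every segment, with P · Σ Lᵢ/(AᵢEᵢ) = δ_free.
Σ Lᵢ/(AᵢEᵢ) = 650/(425×197×10³) + 425/(2325×107×10³) = 9.472×10⁻⁶ mm/N.
Hence P = δ_free / Σ(L/AE) = 1.325/9.472×10⁻⁶ = 139.9 kN (compressive).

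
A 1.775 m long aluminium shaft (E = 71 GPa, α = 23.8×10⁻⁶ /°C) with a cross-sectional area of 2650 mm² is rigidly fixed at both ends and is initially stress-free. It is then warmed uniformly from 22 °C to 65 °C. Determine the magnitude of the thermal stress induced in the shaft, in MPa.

σ ≈ 72.7 MPa (compressive)

With length fixed, the mechanical strain must cancel the thermal strain αΔT = 23.8×10⁻⁶ × 43 = 1023.4×10⁻⁶.
Hence σ = E·αΔT = 71×10³ × 1023.4×10⁻⁶ = 72.66 MPa, compressive.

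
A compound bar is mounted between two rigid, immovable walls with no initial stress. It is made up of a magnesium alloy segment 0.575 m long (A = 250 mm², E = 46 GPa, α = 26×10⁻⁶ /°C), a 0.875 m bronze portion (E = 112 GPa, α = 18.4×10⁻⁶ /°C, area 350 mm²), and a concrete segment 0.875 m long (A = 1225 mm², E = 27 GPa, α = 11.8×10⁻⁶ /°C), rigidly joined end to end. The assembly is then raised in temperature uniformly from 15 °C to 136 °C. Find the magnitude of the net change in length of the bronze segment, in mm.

|ΔL| ≈ 0.817 mm

If the supports were absent, the total length change would be Σ αᵢΔT Lᵢ = 26×10⁻⁶×121×575 + 18.4×10⁻⁶×121×875 + 11.8×10⁻⁶×121×875 = 5.006 mm.
The rigid supports impose zero overall length change; the single axial force P common to all segments must satisfy P Σ Lᵢ/(AᵢEᵢ) = δ_free.
Σ Lᵢ/(AᵢEᵢ) = 575/(250×46×10³) + 875/(350×112×10³) + 875/(1225×27×10³) = 9.878×10⁻⁵ mm/N.
So P = 5.006 / 9.878×10⁻⁵ = 50.68 kN, compressive.
For the bronze segment, free thermal change = 18.4×10⁻⁶×121×875 = 1.948 mm and elastic change from P = 50680×875/(350×112×10³) = 1.131 mm; these oppose, so the net change is 0.817 mm (segment lengthens).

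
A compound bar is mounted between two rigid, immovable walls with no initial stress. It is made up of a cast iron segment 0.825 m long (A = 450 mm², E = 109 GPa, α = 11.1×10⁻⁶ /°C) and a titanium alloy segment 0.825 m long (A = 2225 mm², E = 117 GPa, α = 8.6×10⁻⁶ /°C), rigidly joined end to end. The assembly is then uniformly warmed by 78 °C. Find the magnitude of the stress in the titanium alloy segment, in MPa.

σ ≈ 28.5 MPa (compressive)

Free thermal expansion of the whole bar: Σ αᵢΔT Lᵢ = 11.1×10⁻⁶×78×825 + 8.6×10⁻⁶×78×825 = 1.268 mm.
Since the ends are fixed, an axial force P builds up, equal in every segment, with P · Σ Lᵢ/(AᵢEᵢ) = δ_free.
Σ Lᵢ/(AᵢEᵢ) = 825/(450×109×10³) + 825/(2225×117×10³) = 1.999×10⁻⁵ mm/N.
P = 1.268 / 1.999×10⁻⁵ = 63420 N = 63.42 kN, compressive.
σ_{titanium alloy} = P / A = 63420 / 2225 = 28.5 MPa.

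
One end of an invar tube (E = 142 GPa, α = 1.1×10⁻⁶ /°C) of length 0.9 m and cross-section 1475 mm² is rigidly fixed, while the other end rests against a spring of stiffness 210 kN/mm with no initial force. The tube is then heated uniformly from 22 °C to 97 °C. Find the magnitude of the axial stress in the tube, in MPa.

σ ≈ 5.56 MPa (compressive)

The unrestrained thermal change is αΔT L = 1.1×10⁻⁶ × 75 × 900 = 0.07425 mm.
Let P be the compressive force at the spring. The tube shortens elastically by PL/(AE) and the spring compresses by P/k; together these equal δ_free.
P [ L/(AE) + 1/k ] = δ_free → P [ 900/(1475×142×10³) + 1/(210×10³) ] = 0.07425.
P = 0.07425 / 9.059×10⁻⁶ = 8196 N.
σ = P/A = 8196/1475 = 5.557 MPa.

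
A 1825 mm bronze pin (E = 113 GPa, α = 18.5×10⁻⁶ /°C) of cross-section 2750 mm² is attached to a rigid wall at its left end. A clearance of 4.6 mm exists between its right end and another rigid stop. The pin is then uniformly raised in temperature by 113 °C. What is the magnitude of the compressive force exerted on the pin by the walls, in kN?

Free thermal elongation = αΔT L = 18.5×10⁻⁶ × 113 × 1825 = 3.815 mm.
Since δ_free = 3.82 mm is less than the 4.6 mm gap, the pin never touches the wall. No axial force develops.

P ≈ 0 kN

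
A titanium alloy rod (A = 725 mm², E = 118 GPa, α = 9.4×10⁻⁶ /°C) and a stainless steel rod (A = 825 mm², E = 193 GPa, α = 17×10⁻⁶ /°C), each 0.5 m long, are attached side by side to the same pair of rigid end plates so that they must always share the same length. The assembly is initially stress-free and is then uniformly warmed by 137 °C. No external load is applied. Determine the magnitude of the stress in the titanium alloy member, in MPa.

σ ≈ 79.9 MPa (tensile)

The stainless steel has the larger α, so on heating it would change length more than the titanium alloy if both were free. The rigid plates force a common final length, so the stainless steel is put into compression and the titanium alloy into tension, with equal and opposite forces P (no external load).
Setting the final lengths equal and cancelling L: (α₁ − α₂)ΔT = P/(A₁E₁) + P/(A₂E₂).
|α₁ − α₂|·ΔT = 7.6×10⁻⁶ × 137 = 0.001041.
1/(A₁E₁) + 1/(A₂E₂) = 1/(725×118×10³) + 1/(825×193×10³) = 1.797×10⁻⁸ N⁻¹.
So P = 0.001041 / 1.797×10⁻⁸ = 57.94 kN.
σ_{titanium alloy} = P/A₁ = 57940/725 = 79.92 MPa, tensile.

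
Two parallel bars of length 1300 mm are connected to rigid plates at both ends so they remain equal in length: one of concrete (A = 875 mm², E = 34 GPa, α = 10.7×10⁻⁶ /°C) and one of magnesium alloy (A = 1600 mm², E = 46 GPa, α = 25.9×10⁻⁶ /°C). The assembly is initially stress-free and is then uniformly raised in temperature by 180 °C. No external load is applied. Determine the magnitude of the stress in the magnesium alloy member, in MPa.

σ ≈ 36.2 MPa (compressive)

Both members must finish at the same length. With the larger α, the magnesium alloy tends to over-expand; the plates restrain it, putting the magnesium alloy in compression and the concrete in tension. With no external load the two internal forces are equal and opposite, magnitude P.
Setting the final lengths equal and cancelling L: (α₁ − α₂)ΔT = P/(A₁E₁) + P/(A₂E₂).
|α₁ − α₂|·ΔT = 15.2×10⁻⁶ × 180 = 0.002736.
1/(A₁E₁) + 1/(A₂E₂) = 1/(875×34×10³) + 1/(1600×46×10³) = 4.72×10⁻⁸ N⁻¹.
So P = 0.002736 / 4.72×10⁻⁸ = 57.97 kN.
σ_{magnesium alloy} = P/A₂ = 57970/1600 = 36.23 MPa, compressive.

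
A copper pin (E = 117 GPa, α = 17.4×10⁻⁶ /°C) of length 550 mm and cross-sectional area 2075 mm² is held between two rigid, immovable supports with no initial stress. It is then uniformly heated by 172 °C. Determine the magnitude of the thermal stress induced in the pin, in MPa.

σ ≈ 350 MPa (compressive)

With length fixed, the mechanical strain must cancel the thermal strain αΔT = 17.4×10⁻⁶ × 172 = 2992.8×10⁻⁶.
σ = EαΔT = 117×10³ × 17.4×10⁻⁶ × 172 = 350.2 MPa (compressive; the pin is trying to expand).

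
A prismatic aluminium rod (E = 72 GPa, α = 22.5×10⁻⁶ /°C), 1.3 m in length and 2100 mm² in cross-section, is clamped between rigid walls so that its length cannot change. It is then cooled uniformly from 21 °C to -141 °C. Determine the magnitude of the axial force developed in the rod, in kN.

With zero net strain, σ = E·αΔT = 72 GPa × 22.5×10⁻⁶ × 162 = 262.4 MPa.
Axial force P = σA = 262.4 × 2100 = 551100 N = 551.1 kN, tensile.

P ≈ 551 kN (tensile)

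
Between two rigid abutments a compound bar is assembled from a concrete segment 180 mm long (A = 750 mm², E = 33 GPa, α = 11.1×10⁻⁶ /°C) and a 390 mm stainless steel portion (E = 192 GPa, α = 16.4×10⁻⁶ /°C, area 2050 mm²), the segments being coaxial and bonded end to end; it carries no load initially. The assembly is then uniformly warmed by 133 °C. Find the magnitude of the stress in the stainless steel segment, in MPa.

With the walls removed the bar would change length by δ_free = Σ αᵢΔT Lᵢ = 11.1×10⁻⁶×133×180 + 16.4×10⁻⁶×133×390 = 1.116 mm.
The rigid supports impose zero overall length change; the single axial force P common to all segments must satisfy P Σ Lᵢ/(AᵢEᵢ) = δ_free.
Σ Lᵢ/(AᵢEᵢ) = 180/(750×33×10³) + 390/(2050×192×10³) = 8.264×10⁻⁶ mm/N.
P = 1.116 / 8.264×10⁻⁶ = 135100 N = 135.1 kN, compressive.
σ_{stainless steel} = P / A = 135100 / 2050 = 65.9 MPa.

σ ≈ 65.9 MPa (compressive)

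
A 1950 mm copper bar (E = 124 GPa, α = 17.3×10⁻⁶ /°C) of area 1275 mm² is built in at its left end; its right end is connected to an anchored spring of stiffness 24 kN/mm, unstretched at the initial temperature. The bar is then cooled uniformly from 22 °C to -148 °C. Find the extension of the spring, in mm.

δ ≈ 4.43 mm

Free thermal contraction: δ_free = αΔT L = 17.3×10⁻⁶ × 170 × 1950 = 5.735 mm.
Let P be the tensile force in the spring. The bar extends elastically by PL/(AE) and the spring stretches by P/k; together these equal δ_free.
P [ L/(AE) + 1/k ] = δ_free → P [ 1950/(1275×124×10³) + 1/(24×10³) ] = 5.735.
P = 5.735 / 5.4×10⁻⁵ = 106200 N.
Spring extension = P/k = 106200/(24×10³) = 4.425 mm.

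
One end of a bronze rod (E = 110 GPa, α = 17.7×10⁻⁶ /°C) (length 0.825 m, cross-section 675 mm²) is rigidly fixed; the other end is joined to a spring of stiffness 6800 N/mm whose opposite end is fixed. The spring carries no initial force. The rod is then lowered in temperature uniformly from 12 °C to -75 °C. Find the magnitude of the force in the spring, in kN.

P ≈ 8.03 kN

The unrestrained thermal change is αΔT L = 17.7×10⁻⁶ × 87 × 825 = 1.27 mm.
With a force P in the spring, the elastic change of the rod is PL/(AE) and that of the spring is P/k; compatibility requires their sum to equal δ_free.
P [ L/(AE) + 1/k ] = δ_free → P [ 825/(675×110×10³) + 1/(6800) ] = 1.27.
P = 1.27 / 0.0001582 = 8032 N.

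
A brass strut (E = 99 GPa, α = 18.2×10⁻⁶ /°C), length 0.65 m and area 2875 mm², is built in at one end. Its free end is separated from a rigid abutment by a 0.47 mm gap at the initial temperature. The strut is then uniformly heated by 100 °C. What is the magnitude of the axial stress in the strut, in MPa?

σ ≈ 109 MPa (compressive)

Unrestrained expansion: δ_free = αΔT L = 18.2×10⁻⁶ × 100 × 650 = 1.183 mm.
This exceeds the 0.47 mm gap, so the wall pushes back. The portion of expansion that must be recovered elastically is δ_free − gap = 1.183 − 0.47 = 0.713 mm.
So σ = E(δ_free − g)/L = 99×10³ × 0.713/650 = 108.6 MPa.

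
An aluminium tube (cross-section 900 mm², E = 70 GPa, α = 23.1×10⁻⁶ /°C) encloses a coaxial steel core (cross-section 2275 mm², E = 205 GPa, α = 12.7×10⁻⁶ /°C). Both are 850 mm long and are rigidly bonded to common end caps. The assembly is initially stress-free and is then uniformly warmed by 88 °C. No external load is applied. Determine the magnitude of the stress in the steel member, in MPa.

σ ≈ 22.3 MPa (tensile)

The aluminium has the larger α, so on heating it would change length more than the steel if both were free. The rigid plates force a common final length, so the aluminium is put into compression and the steel into tension, with equal and opposite forces P (no external load).
Setting the final lengths equal and cancelling L: (α₁ − α₂)ΔT = P/(A₁E₁) + P/(A₂E₂).
|α₁ − α₂|·ΔT = 10.4×10⁻⁶ × 88 = 0.0009152.
1/(A₁E₁) + 1/(A₂E₂) = 1/(900×70×10³) + 1/(2275×205×10³) = 1.802×10⁻⁸ N⁻¹.
P = 0.0009152 / 1.802×10⁻⁸ = 50800 N = 50.8 kN.
σ_{steel} = P/A₂ = 50800/2275 = 22.33 MPa, tensile.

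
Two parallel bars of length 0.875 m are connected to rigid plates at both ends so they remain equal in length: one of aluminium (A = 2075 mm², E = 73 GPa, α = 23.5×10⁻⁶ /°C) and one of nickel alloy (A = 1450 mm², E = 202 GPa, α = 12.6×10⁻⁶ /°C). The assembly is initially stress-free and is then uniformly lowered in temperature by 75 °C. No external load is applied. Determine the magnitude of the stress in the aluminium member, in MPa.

Both members must finish at the same length. With the larger α, the aluminium tends to over-contract; the plates restrain it, putting the aluminium in tension and the nickel alloy in compression. With no external load the two internal forces are equal and opposite, magnitude P.
Compatibility of the two members (thermal + elastic change equal): (α₁ − α₂)ΔT = P·[1/(A₁E₁) + 1/(A₂E₂)].
|α₁ − α₂|·ΔT = 10.9×10⁻⁶ × 75 = 0.0008175.
1/(A₁E₁) + 1/(A₂E₂) = 1/(2075×73×10³) + 1/(1450×202×10³) = 1.002×10⁻⁸ N⁻¹.
P = 0.0008175 / 1.002×10⁻⁸ = 81620 N = 81.62 kN.
σ_{aluminium} = P/A₁ = 81620/2075 = 39.34 MPa, tensile.

σ ≈ 39.3 MPa (tensile)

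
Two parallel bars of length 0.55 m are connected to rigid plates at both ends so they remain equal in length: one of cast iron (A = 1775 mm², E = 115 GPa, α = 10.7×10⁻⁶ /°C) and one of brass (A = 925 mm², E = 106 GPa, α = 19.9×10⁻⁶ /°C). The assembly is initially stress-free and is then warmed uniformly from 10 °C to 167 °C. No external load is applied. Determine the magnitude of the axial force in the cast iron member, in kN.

P ≈ 95.7 kN (tensile in the cast iron)

Both members must finish at the same length. With the larger α, the brass tends to over-expand; the plates restrain it, putting the brass in compression and the cast iron in tension. With no external load the two internal forces are equal and opposite, magnitude P.
Equating the net (thermal + elastic) strains gives |α₁ − α₂|·ΔT = P·[1/(A₁E₁) + 1/(A₂E₂)].
|α₁ − α₂|·ΔT = 9.2×10⁻⁶ × 157 = 0.001444.
1/(A₁E₁) + 1/(A₂E₂) = 1/(1775×115×10³) + 1/(925×106×10³) = 1.51×10⁻⁸ N⁻¹.
P = 0.001444 / 1.51×10⁻⁸ = 95670 N = 95.67 kN.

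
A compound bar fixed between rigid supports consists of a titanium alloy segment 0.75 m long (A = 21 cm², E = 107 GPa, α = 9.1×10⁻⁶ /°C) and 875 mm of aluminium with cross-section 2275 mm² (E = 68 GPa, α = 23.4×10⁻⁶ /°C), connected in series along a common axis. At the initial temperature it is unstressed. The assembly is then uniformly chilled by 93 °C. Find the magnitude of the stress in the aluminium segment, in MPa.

Free thermal contraction of the whole bar: Σ αᵢΔT Lᵢ = 9.1×10⁻⁶×93×750 + 23.4×10⁻⁶×93×875 = 2.539 mm.
Since the ends are fixed, an axial force P builds up, equal in every segment, with P · Σ Lᵢ/(AᵢEᵢ) = δ_free.
The series flexibility is Σ Lᵢ/(AᵢEᵢ) = 750/(2100×107×10³) + 875/(2275×68×10³) = 8.994×10⁻⁶ mm/N.
Hence P = δ_free / Σ(L/AE) = 2.539/8.994×10⁻⁶ = 282.3 kN (tensile).
σ_{aluminium} = P / A = 282300 / 2275 = 124.1 MPa.

σ ≈ 124 MPa (tensile)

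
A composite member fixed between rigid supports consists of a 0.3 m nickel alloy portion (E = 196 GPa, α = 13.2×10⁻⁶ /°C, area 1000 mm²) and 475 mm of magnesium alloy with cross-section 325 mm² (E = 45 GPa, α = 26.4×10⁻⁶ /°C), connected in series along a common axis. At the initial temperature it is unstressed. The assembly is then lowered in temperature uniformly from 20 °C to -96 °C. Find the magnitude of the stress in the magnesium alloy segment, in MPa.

σ ≈ 173 MPa (tensile)

If the supports were absent, the total length change would be Σ αᵢΔT Lᵢ = 13.2×10⁻⁶×116×300 + 26.4×10⁻⁶×116×475 = 1.914 mm.
Since the ends are fixed, an axial force P builds up, equal in every segment, with P · Σ Lᵢ/(AᵢEᵢ) = δ_free.
Σ Lᵢ/(AᵢEᵢ) = 300/(1000×196×10³) + 475/(325×45×10³) = 3.401×10⁻⁵ mm/N.
Hence P = δ_free / Σ(L/AE) = 1.914/3.401×10⁻⁵ = 56.28 kN (tensile).
σ_{magnesium alloy} = P / A = 56280 / 325 = 173.2 MPa.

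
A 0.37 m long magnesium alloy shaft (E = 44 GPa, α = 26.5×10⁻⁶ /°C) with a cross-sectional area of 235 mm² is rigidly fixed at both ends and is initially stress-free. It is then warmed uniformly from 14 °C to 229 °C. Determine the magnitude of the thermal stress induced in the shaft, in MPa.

Because both ends are immovable the net strain is zero, and the suppressed thermal strain is αΔT = 26.5×10⁻⁶ × 215 = 5697.5×10⁻⁶.
Hence σ = E·αΔT = 44×10³ × 5697.5×10⁻⁶ = 250.7 MPa, compressive.

σ ≈ 251 MPa (compressive)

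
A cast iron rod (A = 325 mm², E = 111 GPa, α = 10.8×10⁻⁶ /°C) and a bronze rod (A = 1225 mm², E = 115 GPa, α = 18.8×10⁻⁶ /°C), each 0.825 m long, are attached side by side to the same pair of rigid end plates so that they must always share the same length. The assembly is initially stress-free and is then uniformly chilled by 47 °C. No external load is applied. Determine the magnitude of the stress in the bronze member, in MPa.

Both members must finish at the same length. With the larger α, the bronze tends to over-contract; the plates restrain it, putting the bronze in tension and the cast iron in compression. With no external load the two internal forces are equal and opposite, magnitude P.
Setting the final lengths equal and cancelling L: (α₁ − α₂)ΔT = P/(A₁E₁) + P/(A₂E₂).
|α₁ − α₂|·ΔT = 8×10⁻⁶ × 47 = 0.000376.
1/(A₁E₁) + 1/(A₂E₂) = 1/(325×111×10³) + 1/(1225×115×10³) = 3.482×10⁻⁸ N⁻¹.
So P = 0.000376 / 3.482×10⁻⁸ = 10.8 kN.
σ_{bronze} = P/A₂ = 10800/1225 = 8.815 MPa, tensile.

σ ≈ 8.82 MPa (tensile)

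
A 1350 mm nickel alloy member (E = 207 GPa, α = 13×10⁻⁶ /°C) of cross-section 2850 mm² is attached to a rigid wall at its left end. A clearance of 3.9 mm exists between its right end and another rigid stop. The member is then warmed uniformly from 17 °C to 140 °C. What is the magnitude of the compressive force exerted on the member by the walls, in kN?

P ≈ 0 kN

Unrestrained expansion: δ_free = αΔT L = 13×10⁻⁶ × 123 × 1350 = 2.159 mm.
Since δ_free = 2.16 mm is less than the 3.9 mm gap, the member never touches the wall. No axial force develops.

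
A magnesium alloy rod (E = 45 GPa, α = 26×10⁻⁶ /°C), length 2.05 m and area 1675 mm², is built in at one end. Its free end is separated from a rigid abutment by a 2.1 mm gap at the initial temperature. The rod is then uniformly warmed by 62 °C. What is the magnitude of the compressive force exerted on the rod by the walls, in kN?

P ≈ 44.3 kN

Free thermal elongation = αΔT L = 26×10⁻⁶ × 62 × 2050 = 3.305 mm.
This exceeds the 2.1 mm gap, so the wall pushes back. The portion of expansion that must be recovered elastically is δ_free − gap = 3.305 − 2.1 = 1.205 mm.
Compatibility: PL/(AE) = 1.205 mm, so σ = P/A = E × (1.205/2050) = 26.44 MPa.
P = σA = 26.44 × 1675 = 44.29 kN.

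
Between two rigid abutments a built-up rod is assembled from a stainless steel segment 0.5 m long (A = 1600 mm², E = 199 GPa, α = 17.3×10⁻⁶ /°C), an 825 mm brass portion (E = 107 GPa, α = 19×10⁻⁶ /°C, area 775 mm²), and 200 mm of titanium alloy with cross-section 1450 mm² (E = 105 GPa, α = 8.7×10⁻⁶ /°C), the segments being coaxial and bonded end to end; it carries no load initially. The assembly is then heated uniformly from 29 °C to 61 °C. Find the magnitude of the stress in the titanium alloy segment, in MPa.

With the walls removed the bar would change length by δ_free = Σ αᵢΔT Lᵢ = 17.3×10⁻⁶×32×500 + 19×10⁻⁶×32×825 + 8.7×10⁻⁶×32×200 = 0.8341 mm.
The walls prevent any net length change, so an axial force P (same in every segment) develops. Compatibility: P · Σ Lᵢ/(AᵢEᵢ) = δ_free.
Σ Lᵢ/(AᵢEᵢ) = 500/(1600×199×10³) + 825/(775×107×10³) + 200/(1450×105×10³) = 1.283×10⁻⁵ mm/N.
Hence P = δ_free / Σ(L/AE) = 0.8341/1.283×10⁻⁵ = 65 kN (compressive).
σ_{titanium alloy} = P / A = 65000 / 1450 = 44.83 MPa.

σ ≈ 44.8 MPa (compressive)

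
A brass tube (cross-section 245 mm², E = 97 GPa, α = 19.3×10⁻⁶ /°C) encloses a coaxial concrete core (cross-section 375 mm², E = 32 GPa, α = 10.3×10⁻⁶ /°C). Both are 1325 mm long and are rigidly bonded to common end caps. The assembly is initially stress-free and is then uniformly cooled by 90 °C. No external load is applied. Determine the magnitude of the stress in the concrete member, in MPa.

σ ≈ 17.2 MPa (compressive)

Equilibrium of a rigid end plate with no external load gives equal and opposite internal forces ±P in the two members. Since α_{brass} > α_{concrete}, cooling drives the brass into tension and the concrete into compression.
Compatibility of the two members (thermal + elastic change equal): (α₁ − α₂)ΔT = P·[1/(A₁E₁) + 1/(A₂E₂)].
|α₁ − α₂|·ΔT = 9×10⁻⁶ × 90 = 0.00081.
1/(A₁E₁) + 1/(A₂E₂) = 1/(245×97×10³) + 1/(375×32×10³) = 1.254×10⁻⁷ N⁻¹.
P = 0.00081 / 1.254×10⁻⁷ = 6459 N = 6.459 kN.
σ_{concrete} = P/A₂ = 6459/375 = 17.22 MPa, compressive.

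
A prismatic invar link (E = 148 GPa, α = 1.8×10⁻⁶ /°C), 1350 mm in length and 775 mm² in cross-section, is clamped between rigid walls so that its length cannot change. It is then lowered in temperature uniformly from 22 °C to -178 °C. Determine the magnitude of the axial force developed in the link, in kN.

P ≈ 41.3 kN (tensile)

The ends cannot move, so σ = EαΔT = 148×10³ × 1.8×10⁻⁶ × 200 = 53.28 MPa.
P = AEαΔT = 775 × 148×10³ × 1.8×10⁻⁶ × 200 = 41.29 kN (tensile).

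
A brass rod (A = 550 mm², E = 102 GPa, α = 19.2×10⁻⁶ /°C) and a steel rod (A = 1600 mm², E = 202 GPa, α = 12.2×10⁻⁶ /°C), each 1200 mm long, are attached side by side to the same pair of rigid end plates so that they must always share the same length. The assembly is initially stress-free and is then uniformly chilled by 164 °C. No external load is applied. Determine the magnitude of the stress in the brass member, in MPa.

Equilibrium of a rigid end plate with no external load gives equal and opposite internal forces ±P in the two members. Since α_{brass} > α_{steel}, cooling drives the brass into tension and the steel into compression.
Equating the net (thermal + elastic) strains gives |α₁ − α₂|·ΔT = P·[1/(A₁E₁) + 1/(A₂E₂)].
|α₁ − α₂|·ΔT = 7×10⁻⁶ × 164 = 0.001148.
1/(A₁E₁) + 1/(A₂E₂) = 1/(550×102×10³) + 1/(1600×202×10³) = 2.092×10⁻⁸ N⁻¹.
So P = 0.001148 / 2.092×10⁻⁸ = 54.88 kN.
σ_{brass} = P/A₁ = 54880/550 = 99.78 MPa, tensile.

σ ≈ 99.8 MPa (tensile)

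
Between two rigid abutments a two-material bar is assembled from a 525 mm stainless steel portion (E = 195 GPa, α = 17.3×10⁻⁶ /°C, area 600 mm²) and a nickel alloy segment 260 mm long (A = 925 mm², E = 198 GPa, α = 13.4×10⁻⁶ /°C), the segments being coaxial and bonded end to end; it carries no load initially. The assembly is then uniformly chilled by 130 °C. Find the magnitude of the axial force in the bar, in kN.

P ≈ 277 kN (tensile)

If the supports were absent, the total length change would be Σ αᵢΔT Lᵢ = 17.3×10⁻⁶×130×525 + 13.4×10⁻⁶×130×260 = 1.634 mm.
The walls prevent any net length change, so an axial force P (same in every segment) develops. Compatibility: P · Σ Lᵢ/(AᵢEᵢ) = δ_free.
The series flexibility is Σ Lᵢ/(AᵢEᵢ) = 525/(600×195×10³) + 260/(925×198×10³) = 5.907×10⁻⁶ mm/N.
So P = 1.634 / 5.907×10⁻⁶ = 276.6 kN, tensile.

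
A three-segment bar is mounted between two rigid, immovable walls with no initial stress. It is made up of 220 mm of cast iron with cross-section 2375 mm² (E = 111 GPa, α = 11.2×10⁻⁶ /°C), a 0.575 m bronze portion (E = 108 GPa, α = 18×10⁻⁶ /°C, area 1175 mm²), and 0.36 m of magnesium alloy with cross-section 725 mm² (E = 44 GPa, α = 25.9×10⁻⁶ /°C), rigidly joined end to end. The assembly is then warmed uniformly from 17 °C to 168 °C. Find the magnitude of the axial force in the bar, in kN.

With the walls removed the bar would change length by δ_free = Σ αᵢΔT Lᵢ = 11.2×10⁻⁶×151×220 + 18×10⁻⁶×151×575 + 25.9×10⁻⁶×151×360 = 3.343 mm.
Since the ends are fixed, an axial force P builds up, equal in every segment, with P · Σ Lᵢ/(AᵢEᵢ) = δ_free.
The series flexibility is Σ Lᵢ/(AᵢEᵢ) = 220/(2375×111×10³) + 575/(1175×108×10³) + 360/(725×44×10³) = 1.665×10⁻⁵ mm/N.
Hence P = δ_free / Σ(L/AE) = 3.343/1.665×10⁻⁵ = 200.8 kN (compressive).

P ≈ 201 kN (compressive)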